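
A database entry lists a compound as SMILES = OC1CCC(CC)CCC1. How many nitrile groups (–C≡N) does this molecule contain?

0

Scan the SMILES for the nitrile motif — none present.
Groups that are present: 1 hydroxyl.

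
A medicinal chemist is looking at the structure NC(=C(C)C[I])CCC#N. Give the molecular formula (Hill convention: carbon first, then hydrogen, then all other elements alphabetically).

C7H11IN2

Walk through each heavy atom and fill implicit hydrogens from standard valence (C 4, N 3, O 2, S 2, halogen 1):
  atom 1: N, bond orders sum to 1 (valence 3) → 2 H
  atom 2: C, bond orders sum to 4 (valence 4) → 0 H
  atom 3: C, bond orders sum to 4 (valence 4) → 0 H
  atom 4: C, bond orders sum to 1 (valence 4) → 3 H
  atom 5: C, bond orders sum to 2 (valence 4) → 2 H
  atom 6: I with explicit H count 0
  atom 7: C, bond orders sum to 2 (valence 4) → 2 H
  atom 8: C, bond orders sum to 2 (valence 4) → 2 H
  atom 9: C, bond orders sum to 4 (valence 4) → 0 H
  atom 10: N, bond orders sum to 3 (valence 3) → 0 H
Totals → C:7, H:11, I:1, N:2.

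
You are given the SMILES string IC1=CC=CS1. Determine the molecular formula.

C4H3IS

Walk through each heavy atom and fill implicit hydrogens from standard valence (C 4, N 3, O 2, S 2, halogen 1):
  atom 1: I (halogen, monovalent) → 0 H
  atom 2: C, bond orders sum to 4 (valence 4) → 0 H
  atom 3: C, bond orders sum to 3 (valence 4) → 1 H
  atom 4: C, bond orders sum to 3 (valence 4) → 1 H
  atom 5: C, bond orders sum to 3 (valence 4) → 1 H
  atom 6: S, bond orders sum to 2 (valence 2) → 0 H
Totals → C:4, H:3, I:1, S:1.
In Hill order: C4H3IS.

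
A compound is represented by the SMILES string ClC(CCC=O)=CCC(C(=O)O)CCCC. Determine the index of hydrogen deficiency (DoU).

Molecular formula: C12H19ClO3.
DoU = (2C + 2 + N − H − X) / 2, where X is the halogen count and O/S are ignored.
    = (2·12 + 2 + 0 − 19 − 1) / 2 = 6 / 2 = 3.

3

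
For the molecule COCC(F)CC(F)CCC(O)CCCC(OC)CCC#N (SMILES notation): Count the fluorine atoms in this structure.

Scan the SMILES for F atoms (remember two-letter symbols like Cl and Br are single atoms).
Fluorine count: 2.

2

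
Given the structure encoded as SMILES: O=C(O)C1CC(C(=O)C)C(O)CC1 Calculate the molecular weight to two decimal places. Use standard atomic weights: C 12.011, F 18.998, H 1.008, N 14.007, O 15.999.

186.21 g/mol

First, the molecular formula is C9H14O4 (counting implicit H from valence).
  C: 9 × 12.011 = 108.099
  H: 14 × 1.008 = 14.112
  O: 4 × 15.999 = 63.996
Sum: 9×12.011 + 14×1.008 + 4×15.999 = 186.207 → 186.21 g/mol.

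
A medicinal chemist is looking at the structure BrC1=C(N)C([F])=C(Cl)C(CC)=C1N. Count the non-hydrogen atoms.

Every atom symbol written in the SMILES (organic subset) is one heavy atom; implicit H are not written.
Heavy atoms by element → Br:1, C:8, Cl:1, F:1, N:2.
Total: 13.

13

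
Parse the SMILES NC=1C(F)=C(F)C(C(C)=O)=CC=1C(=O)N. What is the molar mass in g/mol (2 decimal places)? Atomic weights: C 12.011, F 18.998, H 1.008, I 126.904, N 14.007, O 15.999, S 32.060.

214.17 g/mol

First, the molecular formula is C9H8F2N2O2 (counting implicit H from valence).
  C: 9 × 12.011 = 108.099
  F: 2 × 18.998 = 37.996
  H: 8 × 1.008 = 8.064
  N: 2 × 14.007 = 28.014
  O: 2 × 15.999 = 31.998
Sum: 9×12.011 + 2×18.998 + 8×1.008 + 2×14.007 + 2×15.999 = 214.171 → 214.17 g/mol.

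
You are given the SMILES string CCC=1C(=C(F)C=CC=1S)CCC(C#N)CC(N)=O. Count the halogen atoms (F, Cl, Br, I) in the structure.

Halogen atoms appear at heavy-atom position 6 (1×F).
Other groups present: 1 amide, 1 nitrile, 1 thiol.
Halogen count: 1.

1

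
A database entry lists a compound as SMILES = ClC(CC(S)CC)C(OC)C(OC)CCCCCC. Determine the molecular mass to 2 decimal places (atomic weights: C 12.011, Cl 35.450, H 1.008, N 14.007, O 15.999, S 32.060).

First, the molecular formula is C15H31ClO2S (counting implicit H from valence).
  C: 15 × 12.011 = 180.165
  Cl: 1 × 35.450 = 35.450
  H: 31 × 1.008 = 31.248
  O: 2 × 15.999 = 31.998
  S: 1 × 32.060 = 32.060
Sum: 15×12.011 + 1×35.450 + 31×1.008 + 2×15.999 + 1×32.060 = 310.921 → 310.92 g/mol.

310.92 g/mol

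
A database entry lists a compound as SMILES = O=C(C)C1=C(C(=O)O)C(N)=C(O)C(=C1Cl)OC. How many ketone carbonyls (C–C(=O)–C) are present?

1

The ketone motif appears at heavy-atom position 2 in the SMILES.
Other groups present: 1 carboxylic acid, 1 ether, 1 hydroxyl, 1 primary amine.
Ketone count: 1.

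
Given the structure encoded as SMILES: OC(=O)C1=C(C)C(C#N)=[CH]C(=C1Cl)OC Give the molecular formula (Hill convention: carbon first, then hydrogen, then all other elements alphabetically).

Walk through each heavy atom and fill implicit hydrogens from standard valence (C 4, N 3, O 2, S 2, halogen 1):
  atom 1: O, bond orders sum to 1 (valence 2) → 1 H
  atom 2: C, bond orders sum to 4 (valence 4) → 0 H
  atom 3: O, bond orders sum to 2 (valence 2) → 0 H
  atom 4: C, bond orders sum to 4 (valence 4) → 0 H
  atom 5: C, bond orders sum to 4 (valence 4) → 0 H
  atom 6: C, bond orders sum to 1 (valence 4) → 3 H
  atom 7: C, bond orders sum to 4 (valence 4) → 0 H
  atom 8: C, bond orders sum to 4 (valence 4) → 0 H
  atom 9: N, bond orders sum to 3 (valence 3) → 0 H
  atom 10: C with explicit H count 1
  atom 11: C, bond orders sum to 4 (valence 4) → 0 H
  atom 12: C, bond orders sum to 4 (valence 4) → 0 H
  atom 13: Cl (halogen, monovalent) → 0 H
  atom 14: O, bond orders sum to 2 (valence 2) → 0 H
  atom 15: C, bond orders sum to 1 (valence 4) → 3 H
Totals → C:10, H:8, Cl:1, N:1, O:3.
In Hill order: C10H8ClNO3.

C10H8ClNO3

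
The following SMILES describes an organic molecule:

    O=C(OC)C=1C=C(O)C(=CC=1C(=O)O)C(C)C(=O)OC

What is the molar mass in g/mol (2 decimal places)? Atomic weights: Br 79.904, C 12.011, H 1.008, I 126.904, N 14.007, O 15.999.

282.25 g/mol

First, the molecular formula is C13H14O7 (counting implicit H from valence).
  C: 13 × 12.011 = 156.143
  H: 14 × 1.008 = 14.112
  O: 7 × 15.999 = 111.993
Sum: 13×12.011 + 14×1.008 + 7×15.999 = 282.248 → 282.25 g/mol.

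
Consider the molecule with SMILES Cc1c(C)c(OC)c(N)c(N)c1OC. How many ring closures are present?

In SMILES, each pair of matching ring-closure digits denotes one ring-closing bond; the number of such bonds equals the number of independent rings.
Ring-closure bonds here: 1.

1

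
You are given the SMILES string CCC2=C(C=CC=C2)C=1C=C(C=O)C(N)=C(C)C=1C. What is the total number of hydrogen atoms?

Walk through each heavy atom and fill implicit hydrogens from standard valence (C 4, N 3, O 2, S 2, halogen 1):
  atom 1: C, bond orders sum to 1 (valence 4) → 3 H
  atom 2: C, bond orders sum to 2 (valence 4) → 2 H
  atom 3: C, bond orders sum to 4 (valence 4) → 0 H
  atom 4: C, bond orders sum to 4 (valence 4) → 0 H
  atom 5: C, bond orders sum to 3 (valence 4) → 1 H
  atom 6: C, bond orders sum to 3 (valence 4) → 1 H
  atom 7: C, bond orders sum to 3 (valence 4) → 1 H
  atom 8: C, bond orders sum to 3 (valence 4) → 1 H
  atom 9: C, bond orders sum to 4 (valence 4) → 0 H
  atom 10: C, bond orders sum to 3 (valence 4) → 1 H
  atom 11: C, bond orders sum to 4 (valence 4) → 0 H
  atom 12: C, bond orders sum to 3 (valence 4) → 1 H
  atom 13: O, bond orders sum to 2 (valence 2) → 0 H
  atom 14: C, bond orders sum to 4 (valence 4) → 0 H
  atom 15: N, bond orders sum to 1 (valence 3) → 2 H
  atom 16: C, bond orders sum to 4 (valence 4) → 0 H
  atom 17: C, bond orders sum to 1 (valence 4) → 3 H
  atom 18: C, bond orders sum to 4 (valence 4) → 0 H
  atom 19: C, bond orders sum to 1 (valence 4) → 3 H
Total hydrogens: 19.

19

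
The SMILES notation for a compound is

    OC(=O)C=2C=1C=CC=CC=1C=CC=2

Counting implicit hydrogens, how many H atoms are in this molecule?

Walk through each heavy atom and fill implicit hydrogens from standard valence (C 4, N 3, O 2, S 2, halogen 1):
  atom 1: O, bond orders sum to 1 (valence 2) → 1 H
  atom 2: C, bond orders sum to 4 (valence 4) → 0 H
  atom 3: O, bond orders sum to 2 (valence 2) → 0 H
  atom 4: C, bond orders sum to 4 (valence 4) → 0 H
  atom 5: C, bond orders sum to 4 (valence 4) → 0 H
  atom 6: C, bond orders sum to 3 (valence 4) → 1 H
  atom 7: C, bond orders sum to 3 (valence 4) → 1 H
  atom 8: C, bond orders sum to 3 (valence 4) → 1 H
  atom 9: C, bond orders sum to 3 (valence 4) → 1 H
  atom 10: C, bond orders sum to 4 (valence 4) → 0 H
  atom 11: C, bond orders sum to 3 (valence 4) → 1 H
  atom 12: C, bond orders sum to 3 (valence 4) → 1 H
  atom 13: C, bond orders sum to 3 (valence 4) → 1 H
Total hydrogens: 8.

8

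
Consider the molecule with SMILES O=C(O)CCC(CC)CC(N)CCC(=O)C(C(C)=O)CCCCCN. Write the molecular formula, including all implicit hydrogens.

C19H36N2O4

Walk through each heavy atom and fill implicit hydrogens from standard valence (C 4, N 3, O 2, S 2, halogen 1):
  atom 1: O, bond orders sum to 2 (valence 2) → 0 H
  atom 2: C, bond orders sum to 4 (valence 4) → 0 H
  atom 3: O, bond orders sum to 1 (valence 2) → 1 H
  atom 4: C, bond orders sum to 2 (valence 4) → 2 H
  atom 5: C, bond orders sum to 2 (valence 4) → 2 H
  atom 6: C, bond orders sum to 3 (valence 4) → 1 H
  atom 7: C, bond orders sum to 2 (valence 4) → 2 H
  atom 8: C, bond orders sum to 1 (valence 4) → 3 H
  atom 9: C, bond orders sum to 2 (valence 4) → 2 H
  atom 10: C, bond orders sum to 3 (valence 4) → 1 H
  atom 11: N, bond orders sum to 1 (valence 3) → 2 H
  atom 12: C, bond orders sum to 2 (valence 4) → 2 H
  atom 13: C, bond orders sum to 2 (valence 4) → 2 H
  atom 14: C, bond orders sum to 4 (valence 4) → 0 H
  atom 15: O, bond orders sum to 2 (valence 2) → 0 H
  atom 16: C, bond orders sum to 3 (valence 4) → 1 H
  atom 17: C, bond orders sum to 4 (valence 4) → 0 H
  atom 18: C, bond orders sum to 1 (valence 4) → 3 H
  atom 19: O, bond orders sum to 2 (valence 2) → 0 H
  atom 20: C, bond orders sum to 2 (valence 4) → 2 H
  atom 21: C, bond orders sum to 2 (valence 4) → 2 H
  atom 22: C, bond orders sum to 2 (valence 4) → 2 H
  atom 23: C, bond orders sum to 2 (valence 4) → 2 H
  atom 24: C, bond orders sum to 2 (valence 4) → 2 H
  atom 25: N, bond orders sum to 1 (valence 3) → 2 H
Totals → C:19, H:36, N:2, O:4.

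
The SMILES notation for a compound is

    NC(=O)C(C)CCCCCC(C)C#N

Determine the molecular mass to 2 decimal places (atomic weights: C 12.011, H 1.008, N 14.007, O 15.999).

196.29 g/mol

First, the molecular formula is C11H20N2O (counting implicit H from valence).
  C: 11 × 12.011 = 132.121
  H: 20 × 1.008 = 20.160
  N: 2 × 14.007 = 28.014
  O: 1 × 15.999 = 15.999
Sum: 11×12.011 + 20×1.008 + 2×14.007 + 1×15.999 = 196.294 → 196.29 g/mol.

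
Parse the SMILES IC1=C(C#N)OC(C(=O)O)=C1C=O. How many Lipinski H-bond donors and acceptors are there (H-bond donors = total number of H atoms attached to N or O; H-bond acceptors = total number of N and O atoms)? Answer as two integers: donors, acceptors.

1, 5

Donors: find every N or O and count the H atoms it carries.
  atom 5 (N): bond orders sum to 3 → 0 H
  atom 6 (O): bond orders sum to 2 → 0 H
  atom 9 (O): bond orders sum to 2 → 0 H
  atom 10 (O): bond orders sum to 1 → 1 H
  atom 13 (O): bond orders sum to 2 → 0 H
Lipinski HBD = 1.
Acceptors: N atoms = 1, O atoms = 4 → HBA = 5.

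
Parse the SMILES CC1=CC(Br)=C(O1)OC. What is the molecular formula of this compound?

Walk through each heavy atom and fill implicit hydrogens from standard valence (C 4, N 3, O 2, S 2, halogen 1):
  atom 1: C, bond orders sum to 1 (valence 4) → 3 H
  atom 2: C, bond orders sum to 4 (valence 4) → 0 H
  atom 3: C, bond orders sum to 3 (valence 4) → 1 H
  atom 4: C, bond orders sum to 4 (valence 4) → 0 H
  atom 5: Br (halogen, monovalent) → 0 H
  atom 6: C, bond orders sum to 4 (valence 4) → 0 H
  atom 7: O, bond orders sum to 2 (valence 2) → 0 H
  atom 8: O, bond orders sum to 2 (valence 2) → 0 H
  atom 9: C, bond orders sum to 1 (valence 4) → 3 H
Totals → C:6, H:7, Br:1, O:2.

C6H7BrO2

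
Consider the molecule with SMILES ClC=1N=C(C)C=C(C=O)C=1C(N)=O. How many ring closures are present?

1

In SMILES, each pair of matching ring-closure digits denotes one ring-closing bond; the number of such bonds equals the number of independent rings.
Ring-closure bonds here: 1.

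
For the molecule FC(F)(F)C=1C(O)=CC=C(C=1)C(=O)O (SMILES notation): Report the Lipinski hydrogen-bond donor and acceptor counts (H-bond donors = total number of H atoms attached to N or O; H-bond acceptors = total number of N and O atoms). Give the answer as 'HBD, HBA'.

Donors: find every N or O and count the H atoms it carries.
  atom 7 (O): bond orders sum to 1 → 1 H
  atom 13 (O): bond orders sum to 2 → 0 H
  atom 14 (O): bond orders sum to 1 → 1 H
Lipinski HBD = 2.
Acceptors: N atoms = 0, O atoms = 3 → HBA = 3.

2, 3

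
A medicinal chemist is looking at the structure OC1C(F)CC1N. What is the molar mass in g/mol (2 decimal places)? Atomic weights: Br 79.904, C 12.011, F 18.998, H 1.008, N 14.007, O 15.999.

105.11 g/mol

First, the molecular formula is C4H8FNO (counting implicit H from valence).
  C: 4 × 12.011 = 48.044
  F: 1 × 18.998 = 18.998
  H: 8 × 1.008 = 8.064
  N: 1 × 14.007 = 14.007
  O: 1 × 15.999 = 15.999
Sum: 4×12.011 + 1×18.998 + 8×1.008 + 1×14.007 + 1×15.999 = 105.112 → 105.11 g/mol.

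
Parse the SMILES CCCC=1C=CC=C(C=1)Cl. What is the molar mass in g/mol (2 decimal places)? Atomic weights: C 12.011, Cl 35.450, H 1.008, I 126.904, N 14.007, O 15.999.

154.64 g/mol

First, the molecular formula is C9H11Cl (counting implicit H from valence).
  C: 9 × 12.011 = 108.099
  Cl: 1 × 35.450 = 35.450
  H: 11 × 1.008 = 11.088
Sum: 9×12.011 + 1×35.450 + 11×1.008 = 154.637 → 154.64 g/mol.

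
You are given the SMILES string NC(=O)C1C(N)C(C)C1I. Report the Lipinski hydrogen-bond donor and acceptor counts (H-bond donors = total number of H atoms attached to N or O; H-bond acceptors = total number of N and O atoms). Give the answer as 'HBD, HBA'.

4, 3

Donors: find every N or O and count the H atoms it carries.
  atom 1 (N): bond orders sum to 1 → 2 H
  atom 3 (O): bond orders sum to 2 → 0 H
  atom 6 (N): bond orders sum to 1 → 2 H
Lipinski HBD = 4.
Acceptors: N atoms = 2, O atoms = 1 → HBA = 3.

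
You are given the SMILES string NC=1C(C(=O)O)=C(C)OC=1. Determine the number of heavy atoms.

Every atom symbol written in the SMILES (organic subset) is one heavy atom; implicit H are not written.
Heavy atoms by element → C:6, N:1, O:3.
Total: 10.

10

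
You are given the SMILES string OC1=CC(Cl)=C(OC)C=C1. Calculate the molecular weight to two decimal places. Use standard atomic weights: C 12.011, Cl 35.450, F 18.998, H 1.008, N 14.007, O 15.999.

First, the molecular formula is C7H7ClO2 (counting implicit H from valence).
  C: 7 × 12.011 = 84.077
  Cl: 1 × 35.450 = 35.450
  H: 7 × 1.008 = 7.056
  O: 2 × 15.999 = 31.998
Sum: 7×12.011 + 1×35.450 + 7×1.008 + 2×15.999 = 158.581 → 158.58 g/mol.

158.58 g/mol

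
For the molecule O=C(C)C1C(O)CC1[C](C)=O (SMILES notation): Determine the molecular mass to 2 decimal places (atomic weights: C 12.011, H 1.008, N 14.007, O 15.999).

156.18 g/mol

First, the molecular formula is C8H12O3 (counting implicit H from valence).
  C: 8 × 12.011 = 96.088
  H: 12 × 1.008 = 12.096
  O: 3 × 15.999 = 47.997
Sum: 8×12.011 + 12×1.008 + 3×15.999 = 156.181 → 156.18 g/mol.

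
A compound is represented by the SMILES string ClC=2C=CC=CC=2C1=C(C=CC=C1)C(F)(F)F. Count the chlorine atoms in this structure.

1

Scan the SMILES for Cl atoms (remember two-letter symbols like Cl and Br are single atoms).
Chlorine count: 1.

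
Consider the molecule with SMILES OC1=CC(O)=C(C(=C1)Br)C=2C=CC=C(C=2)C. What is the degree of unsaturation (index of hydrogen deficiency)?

Degree of unsaturation = (number of rings) + (number of π bonds).
Ring closures in the SMILES: 2.
π bonds: 6 double bonds (each 1 DoU) → 6 DoU from unsaturation.
Total DoU = 2 + 6 = 8.

8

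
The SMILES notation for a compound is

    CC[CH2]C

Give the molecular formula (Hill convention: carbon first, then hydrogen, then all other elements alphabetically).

C4H10

Walk through each heavy atom and fill implicit hydrogens from standard valence (C 4, N 3, O 2, S 2, halogen 1):
  atom 1: C, bond orders sum to 1 (valence 4) → 3 H
  atom 2: C, bond orders sum to 2 (valence 4) → 2 H
  atom 3: C with explicit H count 2
  atom 4: C, bond orders sum to 1 (valence 4) → 3 H
Totals → C:4, H:10.
In Hill order: C4H10.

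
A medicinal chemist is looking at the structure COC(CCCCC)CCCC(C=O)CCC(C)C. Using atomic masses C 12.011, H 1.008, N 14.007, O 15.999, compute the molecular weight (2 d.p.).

First, the molecular formula is C17H34O2 (counting implicit H from valence).
  C: 17 × 12.011 = 204.187
  H: 34 × 1.008 = 34.272
  O: 2 × 15.999 = 31.998
Sum: 17×12.011 + 34×1.008 + 2×15.999 = 270.457 → 270.46 g/mol.

270.46 g/mol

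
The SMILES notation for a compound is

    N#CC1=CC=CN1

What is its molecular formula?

C5H4N2

Walk through each heavy atom and fill implicit hydrogens from standard valence (C 4, N 3, O 2, S 2, halogen 1):
  atom 1: N, bond orders sum to 3 (valence 3) → 0 H
  atom 2: C, bond orders sum to 4 (valence 4) → 0 H
  atom 3: C, bond orders sum to 4 (valence 4) → 0 H
  atom 4: C, bond orders sum to 3 (valence 4) → 1 H
  atom 5: C, bond orders sum to 3 (valence 4) → 1 H
  atom 6: C, bond orders sum to 3 (valence 4) → 1 H
  atom 7: N, bond orders sum to 2 (valence 3) → 1 H
Totals → C:5, H:4, N:2.
In Hill order: C5H4N2.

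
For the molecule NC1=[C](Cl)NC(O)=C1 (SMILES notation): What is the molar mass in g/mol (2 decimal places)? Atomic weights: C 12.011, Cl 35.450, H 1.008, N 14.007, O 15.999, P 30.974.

132.55 g/mol

First, the molecular formula is C4H5ClN2O (counting implicit H from valence).
  C: 4 × 12.011 = 48.044
  Cl: 1 × 35.450 = 35.450
  H: 5 × 1.008 = 5.040
  N: 2 × 14.007 = 28.014
  O: 1 × 15.999 = 15.999
Sum: 4×12.011 + 1×35.450 + 5×1.008 + 2×14.007 + 1×15.999 = 132.547 → 132.55 g/mol.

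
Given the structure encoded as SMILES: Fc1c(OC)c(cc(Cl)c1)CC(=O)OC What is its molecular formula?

Walk through each heavy atom and fill implicit hydrogens from standard valence (C 4, N 3, O 2, S 2, halogen 1); for lowercase aromatic atoms, an aromatic c carries 1 H when it has two neighbours and 0 H with three, and aromatic n carries 0 H:
  atom 1: F (halogen, monovalent) → 0 H
  atom 2: aromatic c, 3 neighbours → 0 H
  atom 3: aromatic c, 3 neighbours → 0 H
  atom 4: O, bond orders sum to 2 (valence 2) → 0 H
  atom 5: C, bond orders sum to 1 (valence 4) → 3 H
  atom 6: aromatic c, 3 neighbours → 0 H
  atom 7: aromatic c, 2 neighbours → 1 H
  atom 8: aromatic c, 3 neighbours → 0 H
  atom 9: Cl (halogen, monovalent) → 0 H
  atom 10: aromatic c, 2 neighbours → 1 H
  atom 11: C, bond orders sum to 2 (valence 4) → 2 H
  atom 12: C, bond orders sum to 4 (valence 4) → 0 H
  atom 13: O, bond orders sum to 2 (valence 2) → 0 H
  atom 14: O, bond orders sum to 2 (valence 2) → 0 H
  atom 15: C, bond orders sum to 1 (valence 4) → 3 H
Totals → C:10, H:10, Cl:1, F:1, O:3.

C10H10ClFO3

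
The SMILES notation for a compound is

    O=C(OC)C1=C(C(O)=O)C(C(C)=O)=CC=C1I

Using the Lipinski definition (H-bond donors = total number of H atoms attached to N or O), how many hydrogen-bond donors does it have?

Donors: find every N or O and count the H atoms it carries.
  atom 1 (O): bond orders sum to 2 → 0 H
  atom 3 (O): bond orders sum to 2 → 0 H
  atom 8 (O): bond orders sum to 1 → 1 H
  atom 9 (O): bond orders sum to 2 → 0 H
  atom 13 (O): bond orders sum to 2 → 0 H
Lipinski HBD = 1.

1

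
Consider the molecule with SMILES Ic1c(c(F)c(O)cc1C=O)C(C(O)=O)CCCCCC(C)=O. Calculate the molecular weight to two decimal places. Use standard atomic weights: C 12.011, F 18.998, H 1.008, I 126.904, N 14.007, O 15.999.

436.22 g/mol

First, the molecular formula is C16H18FIO5 (counting implicit H from valence).
  C: 16 × 12.011 = 192.176
  F: 1 × 18.998 = 18.998
  H: 18 × 1.008 = 18.144
  I: 1 × 126.904 = 126.904
  O: 5 × 15.999 = 79.995
Sum: 16×12.011 + 1×18.998 + 18×1.008 + 1×126.904 + 5×15.999 = 436.217 → 436.22 g/mol.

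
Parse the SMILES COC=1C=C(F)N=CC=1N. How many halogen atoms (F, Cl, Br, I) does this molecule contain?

1

Halogen atoms appear at heavy-atom position 6 (1×F).
Other groups present: 1 ether, 1 primary amine.
Halogen count: 1.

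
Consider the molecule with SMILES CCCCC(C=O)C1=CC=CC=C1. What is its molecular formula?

C12H16O

Walk through each heavy atom and fill implicit hydrogens from standard valence (C 4, N 3, O 2, S 2, halogen 1):
  atom 1: C, bond orders sum to 1 (valence 4) → 3 H
  atom 2: C, bond orders sum to 2 (valence 4) → 2 H
  atom 3: C, bond orders sum to 2 (valence 4) → 2 H
  atom 4: C, bond orders sum to 2 (valence 4) → 2 H
  atom 5: C, bond orders sum to 3 (valence 4) → 1 H
  atom 6: C, bond orders sum to 3 (valence 4) → 1 H
  atom 7: O, bond orders sum to 2 (valence 2) → 0 H
  atom 8: C, bond orders sum to 4 (valence 4) → 0 H
  atom 9: C, bond orders sum to 3 (valence 4) → 1 H
  atom 10: C, bond orders sum to 3 (valence 4) → 1 H
  atom 11: C, bond orders sum to 3 (valence 4) → 1 H
  atom 12: C, bond orders sum to 3 (valence 4) → 1 H
  atom 13: C, bond orders sum to 3 (valence 4) → 1 H
Totals → C:12, H:16, O:1.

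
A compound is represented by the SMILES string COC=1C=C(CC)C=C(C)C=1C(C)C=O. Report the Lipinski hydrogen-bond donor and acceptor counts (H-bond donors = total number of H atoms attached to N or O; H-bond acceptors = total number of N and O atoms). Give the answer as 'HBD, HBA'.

0, 2

Donors: find every N or O and count the H atoms it carries.
  atom 2 (O): bond orders sum to 2 → 0 H
  atom 15 (O): bond orders sum to 2 → 0 H
Lipinski HBD = 0.
Acceptors: N atoms = 0, O atoms = 2 → HBA = 2.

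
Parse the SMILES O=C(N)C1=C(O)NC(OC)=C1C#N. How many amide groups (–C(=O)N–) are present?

The amide motif appears at heavy-atom position 2 in the SMILES.
Other groups present: 1 ether, 1 hydroxyl, 1 nitrile.
Amide count: 1.

1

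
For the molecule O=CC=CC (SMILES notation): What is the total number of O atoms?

Scan the SMILES for O atoms (remember two-letter symbols like Cl and Br are single atoms).
Oxygen count: 1.

1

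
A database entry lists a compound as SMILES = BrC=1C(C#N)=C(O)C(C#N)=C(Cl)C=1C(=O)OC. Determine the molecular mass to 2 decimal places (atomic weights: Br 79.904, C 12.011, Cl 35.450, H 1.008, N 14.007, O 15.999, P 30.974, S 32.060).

First, the molecular formula is C10H4BrClN2O3 (counting implicit H from valence).
  Br: 1 × 79.904 = 79.904
  C: 10 × 12.011 = 120.110
  Cl: 1 × 35.450 = 35.450
  H: 4 × 1.008 = 4.032
  N: 2 × 14.007 = 28.014
  O: 3 × 15.999 = 47.997
Sum: 1×79.904 + 10×12.011 + 1×35.450 + 4×1.008 + 2×14.007 + 3×15.999 = 315.507 → 315.51 g/mol.

315.51 g/mol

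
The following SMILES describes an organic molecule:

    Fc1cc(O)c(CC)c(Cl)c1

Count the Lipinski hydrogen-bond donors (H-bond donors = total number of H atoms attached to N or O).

Donors: find every N or O and count the H atoms it carries.
  atom 5 (O): bond orders sum to 1 → 1 H
Lipinski HBD = 1.

1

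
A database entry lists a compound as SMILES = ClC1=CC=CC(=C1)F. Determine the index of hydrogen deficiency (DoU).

Molecular formula: C6H4ClF.
DoU = (2C + 2 + N − H − X) / 2, where X is the halogen count and O/S are ignored.
    = (2·6 + 2 + 0 − 4 − 2) / 2 = 8 / 2 = 4.

4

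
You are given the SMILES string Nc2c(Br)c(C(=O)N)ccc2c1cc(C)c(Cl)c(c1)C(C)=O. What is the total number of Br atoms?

1

Scan the SMILES for Br atoms (remember two-letter symbols like Cl and Br are single atoms).
Bromine count: 1.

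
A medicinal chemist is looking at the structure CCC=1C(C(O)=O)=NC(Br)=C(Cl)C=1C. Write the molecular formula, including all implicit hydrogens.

Walk through each heavy atom and fill implicit hydrogens from standard valence (C 4, N 3, O 2, S 2, halogen 1):
  atom 1: C, bond orders sum to 1 (valence 4) → 3 H
  atom 2: C, bond orders sum to 2 (valence 4) → 2 H
  atom 3: C, bond orders sum to 4 (valence 4) → 0 H
  atom 4: C, bond orders sum to 4 (valence 4) → 0 H
  atom 5: C, bond orders sum to 4 (valence 4) → 0 H
  atom 6: O, bond orders sum to 1 (valence 2) → 1 H
  atom 7: O, bond orders sum to 2 (valence 2) → 0 H
  atom 8: N, bond orders sum to 3 (valence 3) → 0 H
  atom 9: C, bond orders sum to 4 (valence 4) → 0 H
  atom 10: Br (halogen, monovalent) → 0 H
  atom 11: C, bond orders sum to 4 (valence 4) → 0 H
  atom 12: Cl (halogen, monovalent) → 0 H
  atom 13: C, bond orders sum to 4 (valence 4) → 0 H
  atom 14: C, bond orders sum to 1 (valence 4) → 3 H
Totals → C:9, H:9, Br:1, Cl:1, N:1, O:2.

C9H9BrClNO2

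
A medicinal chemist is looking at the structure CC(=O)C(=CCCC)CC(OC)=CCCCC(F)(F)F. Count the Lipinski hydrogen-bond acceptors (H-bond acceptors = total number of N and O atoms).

2

N atoms: 0; O atoms: 2.
Lipinski HBA = 0 + 2 = 2.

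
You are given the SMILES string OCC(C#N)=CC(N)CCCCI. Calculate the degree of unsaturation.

Molecular formula: C9H15IN2O.
DoU = (2C + 2 + N − H − X) / 2, where X is the halogen count and O/S are ignored.
    = (2·9 + 2 + 2 − 15 − 1) / 2 = 6 / 2 = 3.

3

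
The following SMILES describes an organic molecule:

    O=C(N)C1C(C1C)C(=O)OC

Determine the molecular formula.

Walk through each heavy atom and fill implicit hydrogens from standard valence (C 4, N 3, O 2, S 2, halogen 1):
  atom 1: O, bond orders sum to 2 (valence 2) → 0 H
  atom 2: C, bond orders sum to 4 (valence 4) → 0 H
  atom 3: N, bond orders sum to 1 (valence 3) → 2 H
  atom 4: C, bond orders sum to 3 (valence 4) → 1 H
  atom 5: C, bond orders sum to 3 (valence 4) → 1 H
  atom 6: C, bond orders sum to 3 (valence 4) → 1 H
  atom 7: C, bond orders sum to 1 (valence 4) → 3 H
  atom 8: C, bond orders sum to 4 (valence 4) → 0 H
  atom 9: O, bond orders sum to 2 (valence 2) → 0 H
  atom 10: O, bond orders sum to 2 (valence 2) → 0 H
  atom 11: C, bond orders sum to 1 (valence 4) → 3 H
Totals → C:7, H:11, N:1, O:3.

C7H11NO3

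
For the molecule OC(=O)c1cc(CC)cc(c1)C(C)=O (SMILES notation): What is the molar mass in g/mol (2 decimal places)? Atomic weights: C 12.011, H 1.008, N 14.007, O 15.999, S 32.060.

192.21 g/mol

First, the molecular formula is C11H12O3 (counting implicit H from valence).
  C: 11 × 12.011 = 132.121
  H: 12 × 1.008 = 12.096
  O: 3 × 15.999 = 47.997
Sum: 11×12.011 + 12×1.008 + 3×15.999 = 192.214 → 192.21 g/mol.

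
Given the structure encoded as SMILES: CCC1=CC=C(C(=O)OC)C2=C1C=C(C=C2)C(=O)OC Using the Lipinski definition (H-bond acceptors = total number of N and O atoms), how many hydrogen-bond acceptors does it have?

N atoms: 0; O atoms: 4.
Lipinski HBA = 0 + 4 = 4.

4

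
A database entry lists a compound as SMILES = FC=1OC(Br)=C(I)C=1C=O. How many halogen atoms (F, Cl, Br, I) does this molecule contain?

Halogen atoms appear at heavy-atom positions 1, 5, 7 (1×Br, 1×F, 1×I).
Other groups present: 1 aldehyde.
Halogen count: 3.

3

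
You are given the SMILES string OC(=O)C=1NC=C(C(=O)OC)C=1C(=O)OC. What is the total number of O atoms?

6

Scan the SMILES for O atoms (remember two-letter symbols like Cl and Br are single atoms).
Oxygen count: 6.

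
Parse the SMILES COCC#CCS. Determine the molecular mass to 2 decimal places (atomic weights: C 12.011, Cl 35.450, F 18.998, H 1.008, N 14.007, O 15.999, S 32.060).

First, the molecular formula is C5H8OS (counting implicit H from valence).
  C: 5 × 12.011 = 60.055
  H: 8 × 1.008 = 8.064
  O: 1 × 15.999 = 15.999
  S: 1 × 32.060 = 32.060
Sum: 5×12.011 + 8×1.008 + 1×15.999 + 1×32.060 = 116.178 → 116.18 g/mol.

116.18 g/mol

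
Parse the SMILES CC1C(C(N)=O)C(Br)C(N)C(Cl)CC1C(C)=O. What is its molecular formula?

Walk through each heavy atom and fill implicit hydrogens from standard valence (C 4, N 3, O 2, S 2, halogen 1):
  atom 1: C, bond orders sum to 1 (valence 4) → 3 H
  atom 2: C, bond orders sum to 3 (valence 4) → 1 H
  atom 3: C, bond orders sum to 3 (valence 4) → 1 H
  atom 4: C, bond orders sum to 4 (valence 4) → 0 H
  atom 5: N, bond orders sum to 1 (valence 3) → 2 H
  atom 6: O, bond orders sum to 2 (valence 2) → 0 H
  atom 7: C, bond orders sum to 3 (valence 4) → 1 H
  atom 8: Br (halogen, monovalent) → 0 H
  atom 9: C, bond orders sum to 3 (valence 4) → 1 H
  atom 10: N, bond orders sum to 1 (valence 3) → 2 H
  atom 11: C, bond orders sum to 3 (valence 4) → 1 H
  atom 12: Cl (halogen, monovalent) → 0 H
  atom 13: C, bond orders sum to 2 (valence 4) → 2 H
  atom 14: C, bond orders sum to 3 (valence 4) → 1 H
  atom 15: C, bond orders sum to 4 (valence 4) → 0 H
  atom 16: C, bond orders sum to 1 (valence 4) → 3 H
  atom 17: O, bond orders sum to 2 (valence 2) → 0 H
Totals → C:11, H:18, Br:1, Cl:1, N:2, O:2.

C11H18BrClN2O2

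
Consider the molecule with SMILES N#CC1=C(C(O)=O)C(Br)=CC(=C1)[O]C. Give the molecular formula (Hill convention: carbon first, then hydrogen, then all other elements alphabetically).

C9H6BrNO3

Walk through each heavy atom and fill implicit hydrogens from standard valence (C 4, N 3, O 2, S 2, halogen 1):
  atom 1: N, bond orders sum to 3 (valence 3) → 0 H
  atom 2: C, bond orders sum to 4 (valence 4) → 0 H
  atom 3: C, bond orders sum to 4 (valence 4) → 0 H
  atom 4: C, bond orders sum to 4 (valence 4) → 0 H
  atom 5: C, bond orders sum to 4 (valence 4) → 0 H
  atom 6: O, bond orders sum to 1 (valence 2) → 1 H
  atom 7: O, bond orders sum to 2 (valence 2) → 0 H
  atom 8: C, bond orders sum to 4 (valence 4) → 0 H
  atom 9: Br (halogen, monovalent) → 0 H
  atom 10: C, bond orders sum to 3 (valence 4) → 1 H
  atom 11: C, bond orders sum to 4 (valence 4) → 0 H
  atom 12: C, bond orders sum to 3 (valence 4) → 1 H
  atom 13: O with explicit H count 0
  atom 14: C, bond orders sum to 1 (valence 4) → 3 H
Totals → C:9, H:6, Br:1, N:1, O:3.
In Hill order: C9H6BrNO3.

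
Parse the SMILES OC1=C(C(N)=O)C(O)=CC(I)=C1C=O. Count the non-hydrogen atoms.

14

Every atom symbol written in the SMILES (organic subset) is one heavy atom; implicit H are not written.
Heavy atoms by element → C:8, I:1, N:1, O:4.
Total: 14.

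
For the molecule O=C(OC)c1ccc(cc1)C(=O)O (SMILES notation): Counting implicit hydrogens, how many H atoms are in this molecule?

Walk through each heavy atom and fill implicit hydrogens from standard valence (C 4, N 3, O 2, S 2, halogen 1); for lowercase aromatic atoms, an aromatic c carries 1 H when it has two neighbours and 0 H with three, and aromatic n carries 0 H:
  atom 1: O, bond orders sum to 2 (valence 2) → 0 H
  atom 2: C, bond orders sum to 4 (valence 4) → 0 H
  atom 3: O, bond orders sum to 2 (valence 2) → 0 H
  atom 4: C, bond orders sum to 1 (valence 4) → 3 H
  atom 5: aromatic c, 3 neighbours → 0 H
  atom 6: aromatic c, 2 neighbours → 1 H
  atom 7: aromatic c, 2 neighbours → 1 H
  atom 8: aromatic c, 3 neighbours → 0 H
  atom 9: aromatic c, 2 neighbours → 1 H
  atom 10: aromatic c, 2 neighbours → 1 H
  atom 11: C, bond orders sum to 4 (valence 4) → 0 H
  atom 12: O, bond orders sum to 2 (valence 2) → 0 H
  atom 13: O, bond orders sum to 1 (valence 2) → 1 H
Total hydrogens: 8.

8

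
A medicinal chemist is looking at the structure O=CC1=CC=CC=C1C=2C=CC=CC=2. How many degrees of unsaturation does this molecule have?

Degree of unsaturation = (number of rings) + (number of π bonds).
Ring closures in the SMILES: 2.
π bonds: 7 double bonds (each 1 DoU) → 7 DoU from unsaturation.
Total DoU = 2 + 7 = 9.

9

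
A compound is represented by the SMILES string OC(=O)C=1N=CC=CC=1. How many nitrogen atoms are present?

Scan the SMILES for N atoms (remember two-letter symbols like Cl and Br are single atoms).
Nitrogen count: 1.

1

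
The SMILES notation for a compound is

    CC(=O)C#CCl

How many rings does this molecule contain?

0

In SMILES, each pair of matching ring-closure digits denotes one ring-closing bond; the number of such bonds equals the number of independent rings.
Ring-closure bonds here: 0.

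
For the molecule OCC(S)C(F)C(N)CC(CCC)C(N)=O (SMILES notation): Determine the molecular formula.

C10H21FN2O2S

Walk through each heavy atom and fill implicit hydrogens from standard valence (C 4, N 3, O 2, S 2, halogen 1):
  atom 1: O, bond orders sum to 1 (valence 2) → 1 H
  atom 2: C, bond orders sum to 2 (valence 4) → 2 H
  atom 3: C, bond orders sum to 3 (valence 4) → 1 H
  atom 4: S, bond orders sum to 1 (valence 2) → 1 H
  atom 5: C, bond orders sum to 3 (valence 4) → 1 H
  atom 6: F (halogen, monovalent) → 0 H
  atom 7: C, bond orders sum to 3 (valence 4) → 1 H
  atom 8: N, bond orders sum to 1 (valence 3) → 2 H
  atom 9: C, bond orders sum to 2 (valence 4) → 2 H
  atom 10: C, bond orders sum to 3 (valence 4) → 1 H
  atom 11: C, bond orders sum to 2 (valence 4) → 2 H
  atom 12: C, bond orders sum to 2 (valence 4) → 2 H
  atom 13: C, bond orders sum to 1 (valence 4) → 3 H
  atom 14: C, bond orders sum to 4 (valence 4) → 0 H
  atom 15: N, bond orders sum to 1 (valence 3) → 2 H
  atom 16: O, bond orders sum to 2 (valence 2) → 0 H
Totals → C:10, H:21, F:1, N:2, O:2, S:1.
In Hill order: C10H21FN2O2S.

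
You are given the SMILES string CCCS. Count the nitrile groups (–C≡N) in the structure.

Scan the SMILES for the nitrile motif — none present.
Groups that are present: 1 thiol.

0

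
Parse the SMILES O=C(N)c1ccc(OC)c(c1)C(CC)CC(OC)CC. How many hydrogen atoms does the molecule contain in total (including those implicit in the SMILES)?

Walk through each heavy atom and fill implicit hydrogens from standard valence (C 4, N 3, O 2, S 2, halogen 1); for lowercase aromatic atoms, an aromatic c carries 1 H when it has two neighbours and 0 H with three, and aromatic n carries 0 H:
  atom 1: O, bond orders sum to 2 (valence 2) → 0 H
  atom 2: C, bond orders sum to 4 (valence 4) → 0 H
  atom 3: N, bond orders sum to 1 (valence 3) → 2 H
  atom 4: aromatic c, 3 neighbours → 0 H
  atom 5: aromatic c, 2 neighbours → 1 H
  atom 6: aromatic c, 2 neighbours → 1 H
  atom 7: aromatic c, 3 neighbours → 0 H
  atom 8: O, bond orders sum to 2 (valence 2) → 0 H
  atom 9: C, bond orders sum to 1 (valence 4) → 3 H
  atom 10: aromatic c, 3 neighbours → 0 H
  atom 11: aromatic c, 2 neighbours → 1 H
  atom 12: C, bond orders sum to 3 (valence 4) → 1 H
  atom 13: C, bond orders sum to 2 (valence 4) → 2 H
  atom 14: C, bond orders sum to 1 (valence 4) → 3 H
  atom 15: C, bond orders sum to 2 (valence 4) → 2 H
  atom 16: C, bond orders sum to 3 (valence 4) → 1 H
  atom 17: O, bond orders sum to 2 (valence 2) → 0 H
  atom 18: C, bond orders sum to 1 (valence 4) → 3 H
  atom 19: C, bond orders sum to 2 (valence 4) → 2 H
  atom 20: C, bond orders sum to 1 (valence 4) → 3 H
Total hydrogens: 25.

25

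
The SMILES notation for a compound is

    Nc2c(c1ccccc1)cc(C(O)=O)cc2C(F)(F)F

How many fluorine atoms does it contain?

3

Scan the SMILES for F atoms (remember two-letter symbols like Cl and Br are single atoms).
Fluorine count: 3.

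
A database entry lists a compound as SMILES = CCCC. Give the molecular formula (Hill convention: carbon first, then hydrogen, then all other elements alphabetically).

C4H10

Walk through each heavy atom and fill implicit hydrogens from standard valence (C 4, N 3, O 2, S 2, halogen 1):
  atom 1: C, bond orders sum to 1 (valence 4) → 3 H
  atom 2: C, bond orders sum to 2 (valence 4) → 2 H
  atom 3: C, bond orders sum to 2 (valence 4) → 2 H
  atom 4: C, bond orders sum to 1 (valence 4) → 3 H
Totals → C:4, H:10.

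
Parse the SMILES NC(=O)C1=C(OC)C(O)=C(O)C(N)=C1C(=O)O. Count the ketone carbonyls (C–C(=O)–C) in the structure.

Scan the SMILES for the ketone motif — none present.
Groups that are present: 1 amide, 1 carboxylic acid, 1 ether, 2 hydroxyl, 1 primary amine.

0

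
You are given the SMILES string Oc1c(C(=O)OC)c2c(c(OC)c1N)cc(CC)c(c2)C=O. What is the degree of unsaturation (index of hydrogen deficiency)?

Molecular formula: C16H17NO5.
DoU = (2C + 2 + N − H − X) / 2, where X is the halogen count and O/S are ignored.
    = (2·16 + 2 + 1 − 17 − 0) / 2 = 18 / 2 = 9.

9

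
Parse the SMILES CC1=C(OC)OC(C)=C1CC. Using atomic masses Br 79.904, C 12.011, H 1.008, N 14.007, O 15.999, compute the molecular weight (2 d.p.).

First, the molecular formula is C9H14O2 (counting implicit H from valence).
  C: 9 × 12.011 = 108.099
  H: 14 × 1.008 = 14.112
  O: 2 × 15.999 = 31.998
Sum: 9×12.011 + 14×1.008 + 2×15.999 = 154.209 → 154.21 g/mol.

154.21 g/mol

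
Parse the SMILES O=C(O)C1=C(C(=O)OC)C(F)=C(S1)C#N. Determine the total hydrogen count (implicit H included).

Walk through each heavy atom and fill implicit hydrogens from standard valence (C 4, N 3, O 2, S 2, halogen 1):
  atom 1: O, bond orders sum to 2 (valence 2) → 0 H
  atom 2: C, bond orders sum to 4 (valence 4) → 0 H
  atom 3: O, bond orders sum to 1 (valence 2) → 1 H
  atom 4: C, bond orders sum to 4 (valence 4) → 0 H
  atom 5: C, bond orders sum to 4 (valence 4) → 0 H
  atom 6: C, bond orders sum to 4 (valence 4) → 0 H
  atom 7: O, bond orders sum to 2 (valence 2) → 0 H
  atom 8: O, bond orders sum to 2 (valence 2) → 0 H
  atom 9: C, bond orders sum to 1 (valence 4) → 3 H
  atom 10: C, bond orders sum to 4 (valence 4) → 0 H
  atom 11: F (halogen, monovalent) → 0 H
  atom 12: C, bond orders sum to 4 (valence 4) → 0 H
  atom 13: S, bond orders sum to 2 (valence 2) → 0 H
  atom 14: C, bond orders sum to 4 (valence 4) → 0 H
  atom 15: N, bond orders sum to 3 (valence 3) → 0 H
Total hydrogens: 4.

4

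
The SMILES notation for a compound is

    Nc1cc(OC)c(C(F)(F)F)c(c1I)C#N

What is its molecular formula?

C9H6F3IN2O

Walk through each heavy atom and fill implicit hydrogens from standard valence (C 4, N 3, O 2, S 2, halogen 1); for lowercase aromatic atoms, an aromatic c carries 1 H when it has two neighbours and 0 H with three, and aromatic n carries 0 H:
  atom 1: N, bond orders sum to 1 (valence 3) → 2 H
  atom 2: aromatic c, 3 neighbours → 0 H
  atom 3: aromatic c, 2 neighbours → 1 H
  atom 4: aromatic c, 3 neighbours → 0 H
  atom 5: O, bond orders sum to 2 (valence 2) → 0 H
  atom 6: C, bond orders sum to 1 (valence 4) → 3 H
  atom 7: aromatic c, 3 neighbours → 0 H
  atom 8: C, bond orders sum to 4 (valence 4) → 0 H
  atom 9: F (halogen, monovalent) → 0 H
  atom 10: F (halogen, monovalent) → 0 H
  atom 11: F (halogen, monovalent) → 0 H
  atom 12: aromatic c, 3 neighbours → 0 H
  atom 13: aromatic c, 3 neighbours → 0 H
  atom 14: I (halogen, monovalent) → 0 H
  atom 15: C, bond orders sum to 4 (valence 4) → 0 H
  atom 16: N, bond orders sum to 3 (valence 3) → 0 H
Totals → C:9, H:6, F:3, I:1, N:2, O:1.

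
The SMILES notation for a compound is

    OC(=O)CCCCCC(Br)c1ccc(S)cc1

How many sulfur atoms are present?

Scan the SMILES for S atoms (remember two-letter symbols like Cl and Br are single atoms).
Sulfur count: 1.

1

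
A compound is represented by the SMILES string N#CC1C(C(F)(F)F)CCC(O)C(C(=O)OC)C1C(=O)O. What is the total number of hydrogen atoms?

Walk through each heavy atom and fill implicit hydrogens from standard valence (C 4, N 3, O 2, S 2, halogen 1):
  atom 1: N, bond orders sum to 3 (valence 3) → 0 H
  atom 2: C, bond orders sum to 4 (valence 4) → 0 H
  atom 3: C, bond orders sum to 3 (valence 4) → 1 H
  atom 4: C, bond orders sum to 3 (valence 4) → 1 H
  atom 5: C, bond orders sum to 4 (valence 4) → 0 H
  atom 6: F (halogen, monovalent) → 0 H
  atom 7: F (halogen, monovalent) → 0 H
  atom 8: F (halogen, monovalent) → 0 H
  atom 9: C, bond orders sum to 2 (valence 4) → 2 H
  atom 10: C, bond orders sum to 2 (valence 4) → 2 H
  atom 11: C, bond orders sum to 3 (valence 4) → 1 H
  atom 12: O, bond orders sum to 1 (valence 2) → 1 H
  atom 13: C, bond orders sum to 3 (valence 4) → 1 H
  atom 14: C, bond orders sum to 4 (valence 4) → 0 H
  atom 15: O, bond orders sum to 2 (valence 2) → 0 H
  atom 16: O, bond orders sum to 2 (valence 2) → 0 H
  atom 17: C, bond orders sum to 1 (valence 4) → 3 H
  atom 18: C, bond orders sum to 3 (valence 4) → 1 H
  atom 19: C, bond orders sum to 4 (valence 4) → 0 H
  atom 20: O, bond orders sum to 2 (valence 2) → 0 H
  atom 21: O, bond orders sum to 1 (valence 2) → 1 H
Total hydrogens: 14.

14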